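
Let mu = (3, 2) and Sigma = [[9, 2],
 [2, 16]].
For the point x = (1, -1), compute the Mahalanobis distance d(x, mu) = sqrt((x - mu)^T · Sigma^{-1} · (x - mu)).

Step 1 — centre the observation: (x - mu) = (-2, -3).

Step 2 — invert Sigma. det(Sigma) = 9·16 - (2)² = 140.
  Sigma^{-1} = (1/det) · [[d, -b], [-b, a]] = [[0.1143, -0.0143],
 [-0.0143, 0.0643]].

Step 3 — form the quadratic (x - mu)^T · Sigma^{-1} · (x - mu):
  Sigma^{-1} · (x - mu) = (-0.1857, -0.1643).
  (x - mu)^T · [Sigma^{-1} · (x - mu)] = (-2)·(-0.1857) + (-3)·(-0.1643) = 0.8643.

Step 4 — take square root: d = √(0.8643) ≈ 0.9297.

d(x, mu) = √(0.8643) ≈ 0.9297


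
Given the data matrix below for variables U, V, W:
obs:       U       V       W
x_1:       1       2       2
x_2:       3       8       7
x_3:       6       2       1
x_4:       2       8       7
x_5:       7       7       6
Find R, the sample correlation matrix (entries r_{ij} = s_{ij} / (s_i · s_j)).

Step 1 — column means:
  mean(U) = (1 + 3 + 6 + 2 + 7) / 5 = 19/5 = 3.8
  mean(V) = (2 + 8 + 2 + 8 + 7) / 5 = 27/5 = 5.4
  mean(W) = (2 + 7 + 1 + 7 + 6) / 5 = 23/5 = 4.6

Step 2 — sample variances and covariances s[i,j] = (1/(n-1)) · Σ_k (x_{k,i} - mean_i) · (x_{k,j} - mean_j), with n-1 = 4:
  s[U,U] = ((-2.8)·(-2.8) + (-0.8)·(-0.8) + (2.2)·(2.2) + (-1.8)·(-1.8) + (3.2)·(3.2)) / 4 = 26.8/4 = 6.7
  s[U,V] = ((-2.8)·(-3.4) + (-0.8)·(2.6) + (2.2)·(-3.4) + (-1.8)·(2.6) + (3.2)·(1.6)) / 4 = 0.4/4 = 0.1
  s[U,W] = ((-2.8)·(-2.6) + (-0.8)·(2.4) + (2.2)·(-3.6) + (-1.8)·(2.4) + (3.2)·(1.4)) / 4 = -2.4/4 = -0.6
  s[V,V] = ((-3.4)·(-3.4) + (2.6)·(2.6) + (-3.4)·(-3.4) + (2.6)·(2.6) + (1.6)·(1.6)) / 4 = 39.2/4 = 9.8
  s[V,W] = ((-3.4)·(-2.6) + (2.6)·(2.4) + (-3.4)·(-3.6) + (2.6)·(2.4) + (1.6)·(1.4)) / 4 = 35.8/4 = 8.95
  s[W,W] = ((-2.6)·(-2.6) + (2.4)·(2.4) + (-3.6)·(-3.6) + (2.4)·(2.4) + (1.4)·(1.4)) / 4 = 33.2/4 = 8.3
  Sample standard deviations s_i = √(s[i,i]):
  s(U) = √(6.7) = 2.5884
  s(V) = √(9.8) = 3.1305
  s(W) = √(8.3) = 2.881

Step 3 — r_{ij} = s_{ij} / (s_i · s_j):
  r[U,U] = 1 (diagonal).
  r[U,V] = 0.1 / (2.5884 · 3.1305) = 0.1 / 8.1031 = 0.0123
  r[U,W] = -0.6 / (2.5884 · 2.881) = -0.6 / 7.4572 = -0.0805
  r[V,V] = 1 (diagonal).
  r[V,W] = 8.95 / (3.1305 · 2.881) = 8.95 / 9.0189 = 0.9924
  r[W,W] = 1 (diagonal).

R is symmetric with unit diagonal. Assembling:

R = [[1, 0.0123, -0.0805],
 [0.0123, 1, 0.9924],
 [-0.0805, 0.9924, 1]]


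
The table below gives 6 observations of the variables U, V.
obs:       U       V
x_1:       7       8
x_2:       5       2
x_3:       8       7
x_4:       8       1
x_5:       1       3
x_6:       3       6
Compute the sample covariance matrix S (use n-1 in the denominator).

Step 1 — column means:
  mean(U) = (7 + 5 + 8 + 8 + 1 + 3) / 6 = 32/6 = 5.3333
  mean(V) = (8 + 2 + 7 + 1 + 3 + 6) / 6 = 27/6 = 4.5

Step 2 — sample covariance S[i,j] = (1/(n-1)) · Σ_k (x_{k,i} - mean_i) · (x_{k,j} - mean_j), with n-1 = 5.
  S[U,U] = ((1.6667)·(1.6667) + (-0.3333)·(-0.3333) + (2.6667)·(2.6667) + (2.6667)·(2.6667) + (-4.3333)·(-4.3333) + (-2.3333)·(-2.3333)) / 5 = 41.3333/5 = 8.2667
  S[U,V] = ((1.6667)·(3.5) + (-0.3333)·(-2.5) + (2.6667)·(2.5) + (2.6667)·(-3.5) + (-4.3333)·(-1.5) + (-2.3333)·(1.5)) / 5 = 7/5 = 1.4
  S[V,V] = ((3.5)·(3.5) + (-2.5)·(-2.5) + (2.5)·(2.5) + (-3.5)·(-3.5) + (-1.5)·(-1.5) + (1.5)·(1.5)) / 5 = 41.5/5 = 8.3

S is symmetric (S[j,i] = S[i,j]). Assembling:

S = [[8.2667, 1.4],
 [1.4, 8.3]]


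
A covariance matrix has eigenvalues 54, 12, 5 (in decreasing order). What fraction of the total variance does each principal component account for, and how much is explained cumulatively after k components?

Step 1 — total variance = trace(Sigma) = Σ λ_i = 54 + 12 + 5 = 71.

Step 2 — fraction explained by component i = λ_i / Σ λ:
  PC1: 54/71 = 0.7606
  PC2: 12/71 = 0.169
  PC3: 5/71 = 0.0704

Step 3 — cumulative fraction after k components = (λ_1 + ... + λ_k) / Σ λ:
  k = 1: 54/71 = 0.7606
  k = 2: (54 + 12)/71 = 66/71 = 0.9296
  k = 3: (54 + 12 + 5)/71 = 71/71 = 1

Summary (fraction, with percent):

explained: PC1 0.7606 (76.06%), PC2 0.169 (16.9%), PC3 0.0704 (7.04%);  cumulative: 0.7606, 0.9296, 1


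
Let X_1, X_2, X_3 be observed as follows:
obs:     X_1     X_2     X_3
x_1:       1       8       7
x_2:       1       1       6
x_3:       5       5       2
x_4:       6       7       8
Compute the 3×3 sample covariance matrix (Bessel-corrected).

Step 1 — column means:
  mean(X_1) = (1 + 1 + 5 + 6) / 4 = 13/4 = 3.25
  mean(X_2) = (8 + 1 + 5 + 7) / 4 = 21/4 = 5.25
  mean(X_3) = (7 + 6 + 2 + 8) / 4 = 23/4 = 5.75

Step 2 — sample covariance S[i,j] = (1/(n-1)) · Σ_k (x_{k,i} - mean_i) · (x_{k,j} - mean_j), with n-1 = 3.
  S[X_1,X_1] = ((-2.25)·(-2.25) + (-2.25)·(-2.25) + (1.75)·(1.75) + (2.75)·(2.75)) / 3 = 20.75/3 = 6.9167
  S[X_1,X_2] = ((-2.25)·(2.75) + (-2.25)·(-4.25) + (1.75)·(-0.25) + (2.75)·(1.75)) / 3 = 7.75/3 = 2.5833
  S[X_1,X_3] = ((-2.25)·(1.25) + (-2.25)·(0.25) + (1.75)·(-3.75) + (2.75)·(2.25)) / 3 = -3.75/3 = -1.25
  S[X_2,X_2] = ((2.75)·(2.75) + (-4.25)·(-4.25) + (-0.25)·(-0.25) + (1.75)·(1.75)) / 3 = 28.75/3 = 9.5833
  S[X_2,X_3] = ((2.75)·(1.25) + (-4.25)·(0.25) + (-0.25)·(-3.75) + (1.75)·(2.25)) / 3 = 7.25/3 = 2.4167
  S[X_3,X_3] = ((1.25)·(1.25) + (0.25)·(0.25) + (-3.75)·(-3.75) + (2.25)·(2.25)) / 3 = 20.75/3 = 6.9167

S is symmetric (S[j,i] = S[i,j]). Assembling:

S = [[6.9167, 2.5833, -1.25],
 [2.5833, 9.5833, 2.4167],
 [-1.25, 2.4167, 6.9167]]


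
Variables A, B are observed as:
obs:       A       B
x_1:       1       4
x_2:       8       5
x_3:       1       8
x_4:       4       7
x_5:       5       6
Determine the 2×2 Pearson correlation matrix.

Step 1 — column means:
  mean(A) = (1 + 8 + 1 + 4 + 5) / 5 = 19/5 = 3.8
  mean(B) = (4 + 5 + 8 + 7 + 6) / 5 = 30/5 = 6

Step 2 — sample variances and covariances s[i,j] = (1/(n-1)) · Σ_k (x_{k,i} - mean_i) · (x_{k,j} - mean_j), with n-1 = 4:
  s[A,A] = ((-2.8)·(-2.8) + (4.2)·(4.2) + (-2.8)·(-2.8) + (0.2)·(0.2) + (1.2)·(1.2)) / 4 = 34.8/4 = 8.7
  s[A,B] = ((-2.8)·(-2) + (4.2)·(-1) + (-2.8)·(2) + (0.2)·(1) + (1.2)·(0)) / 4 = -4/4 = -1
  s[B,B] = ((-2)·(-2) + (-1)·(-1) + (2)·(2) + (1)·(1) + (0)·(0)) / 4 = 10/4 = 2.5
  Sample standard deviations s_i = √(s[i,i]):
  s(A) = √(8.7) = 2.9496
  s(B) = √(2.5) = 1.5811

Step 3 — r_{ij} = s_{ij} / (s_i · s_j):
  r[A,A] = 1 (diagonal).
  r[A,B] = -1 / (2.9496 · 1.5811) = -1 / 4.6637 = -0.2144
  r[B,B] = 1 (diagonal).

R is symmetric with unit diagonal. Assembling:

R = [[1, -0.2144],
 [-0.2144, 1]]


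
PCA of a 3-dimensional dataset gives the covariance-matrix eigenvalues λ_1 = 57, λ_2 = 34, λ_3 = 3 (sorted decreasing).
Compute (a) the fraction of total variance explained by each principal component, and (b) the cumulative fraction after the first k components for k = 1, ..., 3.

Step 1 — total variance = trace(Sigma) = Σ λ_i = 57 + 34 + 3 = 94.

Step 2 — fraction explained by component i = λ_i / Σ λ:
  PC1: 57/94 = 0.6064
  PC2: 34/94 = 0.3617
  PC3: 3/94 = 0.0319

Step 3 — cumulative fraction after k components = (λ_1 + ... + λ_k) / Σ λ:
  k = 1: 57/94 = 0.6064
  k = 2: (57 + 34)/94 = 91/94 = 0.9681
  k = 3: (57 + 34 + 3)/94 = 94/94 = 1

Summary (fraction, with percent):

explained: PC1 0.6064 (60.64%), PC2 0.3617 (36.17%), PC3 0.0319 (3.19%);  cumulative: 0.6064, 0.9681, 1


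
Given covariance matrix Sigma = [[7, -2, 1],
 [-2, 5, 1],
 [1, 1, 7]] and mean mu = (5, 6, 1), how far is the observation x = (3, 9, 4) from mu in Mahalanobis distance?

Step 1 — centre the observation: (x - mu) = (-2, 3, 3).

Step 2 — invert Sigma (cofactor / det for 3×3, or solve directly):
  Sigma^{-1} = [[0.1692, 0.0746, -0.0348],
 [0.0746, 0.2388, -0.0448],
 [-0.0348, -0.0448, 0.1542]].

Step 3 — form the quadratic (x - mu)^T · Sigma^{-1} · (x - mu):
  Sigma^{-1} · (x - mu) = (-0.2189, 0.4328, 0.398).
  (x - mu)^T · [Sigma^{-1} · (x - mu)] = (-2)·(-0.2189) + (3)·(0.4328) + (3)·(0.398) = 2.9303.

Step 4 — take square root: d = √(2.9303) ≈ 1.7118.

d(x, mu) = √(2.9303) ≈ 1.7118


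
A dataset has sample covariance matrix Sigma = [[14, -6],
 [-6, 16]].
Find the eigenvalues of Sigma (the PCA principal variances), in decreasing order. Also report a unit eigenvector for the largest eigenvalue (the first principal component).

Step 1 — characteristic polynomial of 2×2 Sigma:
  det(Sigma - λI) = λ² - trace · λ + det = 0.
  trace = 14 + 16 = 30, det = 14·16 - (-6)² = 188.
Step 2 — discriminant:
  Δ = trace² - 4·det = 900 - 752 = 148.
Step 3 — eigenvalues:
  λ = (trace ± √Δ)/2 = (30 ± 12.1655)/2,
  λ_1 = 21.0828,  λ_2 = 8.9172.

Step 4 — unit eigenvector for λ_1: solve (Sigma - λ_1 I)v = 0. First row:
  (14 - 21.0828)·v_x + (-6)·v_y = 0, i.e. (-7.0828)·v_x + (-6)·v_y = 0,
  so v ∝ (b, λ_1 - a) = (-6, 7.0828); multiply by -1 so the first entry is positive: u = (6, -7.0828).
  ||u|| = √((6)² + (-7.0828)²) = √(86.1655) ≈ 9.2825,
  v_1 = u/||u|| ≈ (0.6464, -0.763) (||v_1|| = 1).

λ_1 = 21.0828,  λ_2 = 8.9172;  v_1 ≈ (0.6464, -0.763)


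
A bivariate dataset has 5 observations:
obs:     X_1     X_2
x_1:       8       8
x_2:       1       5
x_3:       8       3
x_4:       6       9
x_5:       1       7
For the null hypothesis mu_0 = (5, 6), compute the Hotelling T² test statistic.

Step 1 — sample mean vector:
  mean(X_1) = (8 + 1 + 8 + 6 + 1) / 5 = 24/5 = 4.8
  mean(X_2) = (8 + 5 + 3 + 9 + 7) / 5 = 32/5 = 6.4
  x̄ = (4.8, 6.4),  deviation x̄ - mu_0 = (4.8, 6.4) - (5, 6) = (-0.2, 0.4).

Step 2 — sample covariance matrix, S[i,j] = (1/(n-1)) · Σ_k (x_{k,i} - mean_i) · (x_{k,j} - mean_j), divisor n-1 = 4:
  S[X_1,X_1] = ((3.2)·(3.2) + (-3.8)·(-3.8) + (3.2)·(3.2) + (1.2)·(1.2) + (-3.8)·(-3.8)) / 4 = 50.8/4 = 12.7
  S[X_1,X_2] = ((3.2)·(1.6) + (-3.8)·(-1.4) + (3.2)·(-3.4) + (1.2)·(2.6) + (-3.8)·(0.6)) / 4 = 0.4/4 = 0.1
  S[X_2,X_2] = ((1.6)·(1.6) + (-1.4)·(-1.4) + (-3.4)·(-3.4) + (2.6)·(2.6) + (0.6)·(0.6)) / 4 = 23.2/4 = 5.8
  S = [[12.7, 0.1],
 [0.1, 5.8]].

Step 3 — invert S. det(S) = 12.7·5.8 - (0.1)² = 73.65.
  S^{-1} = (1/det) · [[d, -b], [-b, a]] = [[0.0788, -0.0014],
 [-0.0014, 0.1724]].

Step 4 — quadratic form (x̄ - mu_0)^T · S^{-1} · (x̄ - mu_0):
  S^{-1} · (x̄ - mu_0) = (-0.0163, 0.0692),
  (x̄ - mu_0)^T · [...] = (-0.2)·(-0.0163) + (0.4)·(0.0692) = 0.031.

Step 5 — scale by n: T² = 5 · 0.031 = 0.1548.

T² ≈ 0.1548


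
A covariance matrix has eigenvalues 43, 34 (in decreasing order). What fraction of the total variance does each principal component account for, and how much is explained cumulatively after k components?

Step 1 — total variance = trace(Sigma) = Σ λ_i = 43 + 34 = 77.

Step 2 — fraction explained by component i = λ_i / Σ λ:
  PC1: 43/77 = 0.5584
  PC2: 34/77 = 0.4416

Step 3 — cumulative fraction after k components = (λ_1 + ... + λ_k) / Σ λ:
  k = 1: 43/77 = 0.5584
  k = 2: (43 + 34)/77 = 77/77 = 1

Summary (fraction, with percent):

explained: PC1 0.5584 (55.84%), PC2 0.4416 (44.16%);  cumulative: 0.5584, 1


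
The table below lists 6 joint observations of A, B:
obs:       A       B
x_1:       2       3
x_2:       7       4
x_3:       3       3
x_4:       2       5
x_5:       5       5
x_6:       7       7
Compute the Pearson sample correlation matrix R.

Step 1 — column means:
  mean(A) = (2 + 7 + 3 + 2 + 5 + 7) / 6 = 26/6 = 4.3333
  mean(B) = (3 + 4 + 3 + 5 + 5 + 7) / 6 = 27/6 = 4.5

Step 2 — sample variances and covariances s[i,j] = (1/(n-1)) · Σ_k (x_{k,i} - mean_i) · (x_{k,j} - mean_j), with n-1 = 5:
  s[A,A] = ((-2.3333)·(-2.3333) + (2.6667)·(2.6667) + (-1.3333)·(-1.3333) + (-2.3333)·(-2.3333) + (0.6667)·(0.6667) + (2.6667)·(2.6667)) / 5 = 27.3333/5 = 5.4667
  s[A,B] = ((-2.3333)·(-1.5) + (2.6667)·(-0.5) + (-1.3333)·(-1.5) + (-2.3333)·(0.5) + (0.6667)·(0.5) + (2.6667)·(2.5)) / 5 = 10/5 = 2
  s[B,B] = ((-1.5)·(-1.5) + (-0.5)·(-0.5) + (-1.5)·(-1.5) + (0.5)·(0.5) + (0.5)·(0.5) + (2.5)·(2.5)) / 5 = 11.5/5 = 2.3
  Sample standard deviations s_i = √(s[i,i]):
  s(A) = √(5.4667) = 2.3381
  s(B) = √(2.3) = 1.5166

Step 3 — r_{ij} = s_{ij} / (s_i · s_j):
  r[A,A] = 1 (diagonal).
  r[A,B] = 2 / (2.3381 · 1.5166) = 2 / 3.5459 = 0.564
  r[B,B] = 1 (diagonal).

R is symmetric with unit diagonal. Assembling:

R = [[1, 0.564],
 [0.564, 1]]


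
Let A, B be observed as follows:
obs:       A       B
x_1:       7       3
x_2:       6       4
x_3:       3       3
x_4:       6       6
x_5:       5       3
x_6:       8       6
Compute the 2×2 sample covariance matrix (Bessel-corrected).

Step 1 — column means:
  mean(A) = (7 + 6 + 3 + 6 + 5 + 8) / 6 = 35/6 = 5.8333
  mean(B) = (3 + 4 + 3 + 6 + 3 + 6) / 6 = 25/6 = 4.1667

Step 2 — sample covariance S[i,j] = (1/(n-1)) · Σ_k (x_{k,i} - mean_i) · (x_{k,j} - mean_j), with n-1 = 5.
  S[A,A] = ((1.1667)·(1.1667) + (0.1667)·(0.1667) + (-2.8333)·(-2.8333) + (0.1667)·(0.1667) + (-0.8333)·(-0.8333) + (2.1667)·(2.1667)) / 5 = 14.8333/5 = 2.9667
  S[A,B] = ((1.1667)·(-1.1667) + (0.1667)·(-0.1667) + (-2.8333)·(-1.1667) + (0.1667)·(1.8333) + (-0.8333)·(-1.1667) + (2.1667)·(1.8333)) / 5 = 7.1667/5 = 1.4333
  S[B,B] = ((-1.1667)·(-1.1667) + (-0.1667)·(-0.1667) + (-1.1667)·(-1.1667) + (1.8333)·(1.8333) + (-1.1667)·(-1.1667) + (1.8333)·(1.8333)) / 5 = 10.8333/5 = 2.1667

S is symmetric (S[j,i] = S[i,j]). Assembling:

S = [[2.9667, 1.4333],
 [1.4333, 2.1667]]


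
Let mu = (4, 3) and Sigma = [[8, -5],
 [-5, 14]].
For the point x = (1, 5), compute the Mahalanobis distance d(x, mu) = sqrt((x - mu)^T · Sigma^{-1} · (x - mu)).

Step 1 — centre the observation: (x - mu) = (-3, 2).

Step 2 — invert Sigma. det(Sigma) = 8·14 - (-5)² = 87.
  Sigma^{-1} = (1/det) · [[d, -b], [-b, a]] = [[0.1609, 0.0575],
 [0.0575, 0.092]].

Step 3 — form the quadratic (x - mu)^T · Sigma^{-1} · (x - mu):
  Sigma^{-1} · (x - mu) = (-0.3678, 0.0115).
  (x - mu)^T · [Sigma^{-1} · (x - mu)] = (-3)·(-0.3678) + (2)·(0.0115) = 1.1264.

Step 4 — take square root: d = √(1.1264) ≈ 1.0613.

d(x, mu) = √(1.1264) ≈ 1.0613


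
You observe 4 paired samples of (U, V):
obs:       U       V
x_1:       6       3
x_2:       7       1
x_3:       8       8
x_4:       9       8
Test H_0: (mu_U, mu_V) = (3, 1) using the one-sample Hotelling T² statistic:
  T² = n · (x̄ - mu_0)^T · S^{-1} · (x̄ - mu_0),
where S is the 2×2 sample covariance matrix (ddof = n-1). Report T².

Step 1 — sample mean vector:
  mean(U) = (6 + 7 + 8 + 9) / 4 = 30/4 = 7.5
  mean(V) = (3 + 1 + 8 + 8) / 4 = 20/4 = 5
  x̄ = (7.5, 5),  deviation x̄ - mu_0 = (7.5, 5) - (3, 1) = (4.5, 4).

Step 2 — sample covariance matrix, S[i,j] = (1/(n-1)) · Σ_k (x_{k,i} - mean_i) · (x_{k,j} - mean_j), divisor n-1 = 3:
  S[U,U] = ((-1.5)·(-1.5) + (-0.5)·(-0.5) + (0.5)·(0.5) + (1.5)·(1.5)) / 3 = 5/3 = 1.6667
  S[U,V] = ((-1.5)·(-2) + (-0.5)·(-4) + (0.5)·(3) + (1.5)·(3)) / 3 = 11/3 = 3.6667
  S[V,V] = ((-2)·(-2) + (-4)·(-4) + (3)·(3) + (3)·(3)) / 3 = 38/3 = 12.6667
  S = [[1.6667, 3.6667],
 [3.6667, 12.6667]].

Step 3 — invert S. det(S) = 1.6667·12.6667 - (3.6667)² = 7.6667.
  S^{-1} = (1/det) · [[d, -b], [-b, a]] = [[1.6522, -0.4783],
 [-0.4783, 0.2174]].

Step 4 — quadratic form (x̄ - mu_0)^T · S^{-1} · (x̄ - mu_0):
  S^{-1} · (x̄ - mu_0) = (5.5217, -1.2826),
  (x̄ - mu_0)^T · [...] = (4.5)·(5.5217) + (4)·(-1.2826) = 19.7174.

Step 5 — scale by n: T² = 4 · 19.7174 = 78.8696.

T² ≈ 78.8696


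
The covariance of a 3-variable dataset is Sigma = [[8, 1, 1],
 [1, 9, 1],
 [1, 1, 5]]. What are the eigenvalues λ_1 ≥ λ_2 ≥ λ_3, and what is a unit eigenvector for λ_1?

Step 1 — characteristic polynomial p(λ) = det(λI - Sigma) = λ³ - tr·λ² + c_1·λ - det, where tr = trace, c_1 = sum of the principal 2×2 minors, det = det(Sigma):
  tr = 8 + 9 + 5 = 22,
  c_1 = (8·9 - (1)²) + (8·5 - (1)²) + (9·5 - (1)²) = 71 + 39 + 44 = 154,
  det = 8·(9·5 - (1)²) - (1)·((1)·5 - (1)·(1)) + (1)·((1)·(1) - 9·(1)) = 8·(44) - (1)·(4) + (1)·(-8) = 340.
  So p(λ) = λ³ - 22λ² + 154λ - 340.
Step 2 — look for an integer root (rational root theorem: any rational root is an integer divisor of 340). Testing λ = 10:
  p(10) = 1000 - 2200 + 1540 - 340 = 0  ✓
  Dividing out (λ - 10): p(λ) = (λ - 10)(λ² - 12λ + 34).
Step 3 — remaining eigenvalues from the quadratic λ² - 12λ + 34 = 0:
  Δ = 12² - 4·34 = 144 - 136 = 8,  λ = (12 ± √8)/2 = (12 ± 2.8284)/2 ≈ 7.4142 or 4.5858.
  Sorted: λ_1 = 10,  λ_2 = 7.4142,  λ_3 = 4.5858  (check: sum = 22 = tr ✓).

Step 4 — unit eigenvector for λ_1 = 10: v spans the null space of (Sigma - λ_1 I), whose rows are
  r_1 = (-2, 1, 1),  r_2 = (1, -1, 1),  r_3 = (1, 1, -5).
  v is orthogonal to every row, so take v ∝ r_1 × r_2 = ((1)·(1) - (1)·(-1), (1)·(1) - (-2)·(1), (-2)·(-1) - (1)·(1)) = (2, 3, 1).
  Let u = (2, 3, 1).
  ||u|| = √((2)² + (3)² + (1)²) = √(14) ≈ 3.7417,  v_1 = u/||u|| ≈ (0.5345, 0.8018, 0.2673) (||v_1|| = 1).

λ_1 = 10,  λ_2 = 7.4142,  λ_3 = 4.5858;  v_1 ≈ (0.5345, 0.8018, 0.2673)


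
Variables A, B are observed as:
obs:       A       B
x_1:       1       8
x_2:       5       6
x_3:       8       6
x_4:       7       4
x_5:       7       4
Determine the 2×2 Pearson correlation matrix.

Step 1 — column means:
  mean(A) = (1 + 5 + 8 + 7 + 7) / 5 = 28/5 = 5.6
  mean(B) = (8 + 6 + 6 + 4 + 4) / 5 = 28/5 = 5.6

Step 2 — sample variances and covariances s[i,j] = (1/(n-1)) · Σ_k (x_{k,i} - mean_i) · (x_{k,j} - mean_j), with n-1 = 4:
  s[A,A] = ((-4.6)·(-4.6) + (-0.6)·(-0.6) + (2.4)·(2.4) + (1.4)·(1.4) + (1.4)·(1.4)) / 4 = 31.2/4 = 7.8
  s[A,B] = ((-4.6)·(2.4) + (-0.6)·(0.4) + (2.4)·(0.4) + (1.4)·(-1.6) + (1.4)·(-1.6)) / 4 = -14.8/4 = -3.7
  s[B,B] = ((2.4)·(2.4) + (0.4)·(0.4) + (0.4)·(0.4) + (-1.6)·(-1.6) + (-1.6)·(-1.6)) / 4 = 11.2/4 = 2.8
  Sample standard deviations s_i = √(s[i,i]):
  s(A) = √(7.8) = 2.7928
  s(B) = √(2.8) = 1.6733

Step 3 — r_{ij} = s_{ij} / (s_i · s_j):
  r[A,A] = 1 (diagonal).
  r[A,B] = -3.7 / (2.7928 · 1.6733) = -3.7 / 4.6733 = -0.7917
  r[B,B] = 1 (diagonal).

R is symmetric with unit diagonal. Assembling:

R = [[1, -0.7917],
 [-0.7917, 1]]


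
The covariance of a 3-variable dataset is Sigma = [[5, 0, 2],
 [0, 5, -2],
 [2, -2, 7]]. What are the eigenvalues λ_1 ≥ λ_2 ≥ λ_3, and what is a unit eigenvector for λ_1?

Step 1 — characteristic polynomial p(λ) = det(λI - Sigma) = λ³ - tr·λ² + c_1·λ - det, where tr = trace, c_1 = sum of the principal 2×2 minors, det = det(Sigma):
  tr = 5 + 5 + 7 = 17,
  c_1 = (5·5 - (0)²) + (5·7 - (2)²) + (5·7 - (-2)²) = 25 + 31 + 31 = 87,
  det = 5·(5·7 - (-2)²) - (0)·((0)·7 - (-2)·(2)) + (2)·((0)·(-2) - 5·(2)) = 5·(31) - (0)·(4) + (2)·(-10) = 135.
  So p(λ) = λ³ - 17λ² + 87λ - 135.
Step 2 — look for an integer root (rational root theorem: any rational root is an integer divisor of 135). Testing λ = 3:
  p(3) = 27 - 153 + 261 - 135 = 0  ✓
  Dividing out (λ - 3): p(λ) = (λ - 3)(λ² - 14λ + 45).
Step 3 — remaining eigenvalues from the quadratic λ² - 14λ + 45 = 0:
  Δ = 14² - 4·45 = 196 - 180 = 16,  λ = (14 ± √16)/2 = (14 ± 4)/2 = 9 or 5.
  Sorted: λ_1 = 9,  λ_2 = 5,  λ_3 = 3  (check: sum = 17 = tr ✓).

Step 4 — unit eigenvector for λ_1 = 9: v spans the null space of (Sigma - λ_1 I), whose rows are
  r_1 = (-4, 0, 2),  r_2 = (0, -4, -2),  r_3 = (2, -2, -2).
  v is orthogonal to every row, so take v ∝ r_1 × r_2 = ((0)·(-2) - (2)·(-4), (2)·(0) - (-4)·(-2), (-4)·(-4) - (0)·(0)) = (8, -8, 16).
  Rescale (divide by 8): u = (1, -1, 2).
  ||u|| = √((1)² + (-1)² + (2)²) = √(6) ≈ 2.4495,  v_1 = u/||u|| ≈ (0.4082, -0.4082, 0.8165) (||v_1|| = 1).

λ_1 = 9,  λ_2 = 5,  λ_3 = 3;  v_1 ≈ (0.4082, -0.4082, 0.8165)


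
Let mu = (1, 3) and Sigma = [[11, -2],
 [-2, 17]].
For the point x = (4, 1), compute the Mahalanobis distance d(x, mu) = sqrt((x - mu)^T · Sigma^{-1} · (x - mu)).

Step 1 — centre the observation: (x - mu) = (3, -2).

Step 2 — invert Sigma. det(Sigma) = 11·17 - (-2)² = 183.
  Sigma^{-1} = (1/det) · [[d, -b], [-b, a]] = [[0.0929, 0.0109],
 [0.0109, 0.0601]].

Step 3 — form the quadratic (x - mu)^T · Sigma^{-1} · (x - mu):
  Sigma^{-1} · (x - mu) = (0.2568, -0.0874).
  (x - mu)^T · [Sigma^{-1} · (x - mu)] = (3)·(0.2568) + (-2)·(-0.0874) = 0.9454.

Step 4 — take square root: d = √(0.9454) ≈ 0.9723.

d(x, mu) = √(0.9454) ≈ 0.9723


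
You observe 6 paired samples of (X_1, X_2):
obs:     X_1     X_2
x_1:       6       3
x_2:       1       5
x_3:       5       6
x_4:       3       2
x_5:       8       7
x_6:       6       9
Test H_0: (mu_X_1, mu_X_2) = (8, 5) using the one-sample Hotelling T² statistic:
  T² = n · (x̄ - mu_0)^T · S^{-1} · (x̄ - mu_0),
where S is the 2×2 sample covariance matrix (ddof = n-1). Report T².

Step 1 — sample mean vector:
  mean(X_1) = (6 + 1 + 5 + 3 + 8 + 6) / 6 = 29/6 = 4.8333
  mean(X_2) = (3 + 5 + 6 + 2 + 7 + 9) / 6 = 32/6 = 5.3333
  x̄ = (4.8333, 5.3333),  deviation x̄ - mu_0 = (4.8333, 5.3333) - (8, 5) = (-3.1667, 0.3333).

Step 2 — sample covariance matrix, S[i,j] = (1/(n-1)) · Σ_k (x_{k,i} - mean_i) · (x_{k,j} - mean_j), divisor n-1 = 5:
  S[X_1,X_1] = ((1.1667)·(1.1667) + (-3.8333)·(-3.8333) + (0.1667)·(0.1667) + (-1.8333)·(-1.8333) + (3.1667)·(3.1667) + (1.1667)·(1.1667)) / 5 = 30.8333/5 = 6.1667
  S[X_1,X_2] = ((1.1667)·(-2.3333) + (-3.8333)·(-0.3333) + (0.1667)·(0.6667) + (-1.8333)·(-3.3333) + (3.1667)·(1.6667) + (1.1667)·(3.6667)) / 5 = 14.3333/5 = 2.8667
  S[X_2,X_2] = ((-2.3333)·(-2.3333) + (-0.3333)·(-0.3333) + (0.6667)·(0.6667) + (-3.3333)·(-3.3333) + (1.6667)·(1.6667) + (3.6667)·(3.6667)) / 5 = 33.3333/5 = 6.6667
  S = [[6.1667, 2.8667],
 [2.8667, 6.6667]].

Step 3 — invert S. det(S) = 6.1667·6.6667 - (2.8667)² = 32.8933.
  S^{-1} = (1/det) · [[d, -b], [-b, a]] = [[0.2027, -0.0872],
 [-0.0872, 0.1875]].

Step 4 — quadratic form (x̄ - mu_0)^T · S^{-1} · (x̄ - mu_0):
  S^{-1} · (x̄ - mu_0) = (-0.6709, 0.3385),
  (x̄ - mu_0)^T · [...] = (-3.1667)·(-0.6709) + (0.3333)·(0.3385) = 2.2372.

Step 5 — scale by n: T² = 6 · 2.2372 = 13.4232.

T² ≈ 13.4232


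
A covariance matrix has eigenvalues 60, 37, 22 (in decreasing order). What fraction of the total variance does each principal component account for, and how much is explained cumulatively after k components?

Step 1 — total variance = trace(Sigma) = Σ λ_i = 60 + 37 + 22 = 119.

Step 2 — fraction explained by component i = λ_i / Σ λ:
  PC1: 60/119 = 0.5042
  PC2: 37/119 = 0.3109
  PC3: 22/119 = 0.1849

Step 3 — cumulative fraction after k components = (λ_1 + ... + λ_k) / Σ λ:
  k = 1: 60/119 = 0.5042
  k = 2: (60 + 37)/119 = 97/119 = 0.8151
  k = 3: (60 + 37 + 22)/119 = 119/119 = 1

Summary (fraction, with percent):

explained: PC1 0.5042 (50.42%), PC2 0.3109 (31.09%), PC3 0.1849 (18.49%);  cumulative: 0.5042, 0.8151, 1


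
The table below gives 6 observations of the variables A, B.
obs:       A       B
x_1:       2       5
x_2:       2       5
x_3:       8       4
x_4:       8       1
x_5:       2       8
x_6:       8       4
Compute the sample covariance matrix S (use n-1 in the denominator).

Step 1 — column means:
  mean(A) = (2 + 2 + 8 + 8 + 2 + 8) / 6 = 30/6 = 5
  mean(B) = (5 + 5 + 4 + 1 + 8 + 4) / 6 = 27/6 = 4.5

Step 2 — sample covariance S[i,j] = (1/(n-1)) · Σ_k (x_{k,i} - mean_i) · (x_{k,j} - mean_j), with n-1 = 5.
  S[A,A] = ((-3)·(-3) + (-3)·(-3) + (3)·(3) + (3)·(3) + (-3)·(-3) + (3)·(3)) / 5 = 54/5 = 10.8
  S[A,B] = ((-3)·(0.5) + (-3)·(0.5) + (3)·(-0.5) + (3)·(-3.5) + (-3)·(3.5) + (3)·(-0.5)) / 5 = -27/5 = -5.4
  S[B,B] = ((0.5)·(0.5) + (0.5)·(0.5) + (-0.5)·(-0.5) + (-3.5)·(-3.5) + (3.5)·(3.5) + (-0.5)·(-0.5)) / 5 = 25.5/5 = 5.1

S is symmetric (S[j,i] = S[i,j]). Assembling:

S = [[10.8, -5.4],
 [-5.4, 5.1]]


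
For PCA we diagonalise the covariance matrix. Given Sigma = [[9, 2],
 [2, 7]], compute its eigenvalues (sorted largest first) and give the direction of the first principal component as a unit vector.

Step 1 — characteristic polynomial of 2×2 Sigma:
  det(Sigma - λI) = λ² - trace · λ + det = 0.
  trace = 9 + 7 = 16, det = 9·7 - (2)² = 59.
Step 2 — discriminant:
  Δ = trace² - 4·det = 256 - 236 = 20.
Step 3 — eigenvalues:
  λ = (trace ± √Δ)/2 = (16 ± 4.4721)/2,
  λ_1 = 10.2361,  λ_2 = 5.7639.

Step 4 — unit eigenvector for λ_1: solve (Sigma - λ_1 I)v = 0. First row:
  (9 - 10.2361)·v_x + (2)·v_y = 0, i.e. (-1.2361)·v_x + (2)·v_y = 0,
  so v ∝ (b, λ_1 - a) = (2, 1.2361) = u.
  ||u|| = √((2)² + (1.2361)²) = √(5.5279) ≈ 2.3511,
  v_1 = u/||u|| ≈ (0.8507, 0.5257) (||v_1|| = 1).

λ_1 = 10.2361,  λ_2 = 5.7639;  v_1 ≈ (0.8507, 0.5257)


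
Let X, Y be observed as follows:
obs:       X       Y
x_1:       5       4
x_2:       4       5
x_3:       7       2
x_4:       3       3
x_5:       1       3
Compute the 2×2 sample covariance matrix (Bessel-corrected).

Step 1 — column means:
  mean(X) = (5 + 4 + 7 + 3 + 1) / 5 = 20/5 = 4
  mean(Y) = (4 + 5 + 2 + 3 + 3) / 5 = 17/5 = 3.4

Step 2 — sample covariance S[i,j] = (1/(n-1)) · Σ_k (x_{k,i} - mean_i) · (x_{k,j} - mean_j), with n-1 = 4.
  S[X,X] = ((1)·(1) + (0)·(0) + (3)·(3) + (-1)·(-1) + (-3)·(-3)) / 4 = 20/4 = 5
  S[X,Y] = ((1)·(0.6) + (0)·(1.6) + (3)·(-1.4) + (-1)·(-0.4) + (-3)·(-0.4)) / 4 = -2/4 = -0.5
  S[Y,Y] = ((0.6)·(0.6) + (1.6)·(1.6) + (-1.4)·(-1.4) + (-0.4)·(-0.4) + (-0.4)·(-0.4)) / 4 = 5.2/4 = 1.3

S is symmetric (S[j,i] = S[i,j]). Assembling:

S = [[5, -0.5],
 [-0.5, 1.3]]


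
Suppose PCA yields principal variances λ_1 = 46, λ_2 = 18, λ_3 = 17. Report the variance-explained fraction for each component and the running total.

Step 1 — total variance = trace(Sigma) = Σ λ_i = 46 + 18 + 17 = 81.

Step 2 — fraction explained by component i = λ_i / Σ λ:
  PC1: 46/81 = 0.5679
  PC2: 18/81 = 0.2222
  PC3: 17/81 = 0.2099

Step 3 — cumulative fraction after k components = (λ_1 + ... + λ_k) / Σ λ:
  k = 1: 46/81 = 0.5679
  k = 2: (46 + 18)/81 = 64/81 = 0.7901
  k = 3: (46 + 18 + 17)/81 = 81/81 = 1

Summary (fraction, with percent):

explained: PC1 0.5679 (56.79%), PC2 0.2222 (22.22%), PC3 0.2099 (20.99%);  cumulative: 0.5679, 0.7901, 1


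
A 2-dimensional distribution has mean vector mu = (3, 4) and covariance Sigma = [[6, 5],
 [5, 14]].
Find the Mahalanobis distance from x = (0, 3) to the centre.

Step 1 — centre the observation: (x - mu) = (-3, -1).

Step 2 — invert Sigma. det(Sigma) = 6·14 - (5)² = 59.
  Sigma^{-1} = (1/det) · [[d, -b], [-b, a]] = [[0.2373, -0.0847],
 [-0.0847, 0.1017]].

Step 3 — form the quadratic (x - mu)^T · Sigma^{-1} · (x - mu):
  Sigma^{-1} · (x - mu) = (-0.6271, 0.1525).
  (x - mu)^T · [Sigma^{-1} · (x - mu)] = (-3)·(-0.6271) + (-1)·(0.1525) = 1.7288.

Step 4 — take square root: d = √(1.7288) ≈ 1.3148.

d(x, mu) = √(1.7288) ≈ 1.3148


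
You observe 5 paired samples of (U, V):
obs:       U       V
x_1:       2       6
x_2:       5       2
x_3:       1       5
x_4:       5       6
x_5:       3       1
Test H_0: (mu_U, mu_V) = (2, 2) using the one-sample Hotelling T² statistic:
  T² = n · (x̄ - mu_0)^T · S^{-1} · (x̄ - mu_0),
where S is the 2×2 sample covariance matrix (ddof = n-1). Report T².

Step 1 — sample mean vector:
  mean(U) = (2 + 5 + 1 + 5 + 3) / 5 = 16/5 = 3.2
  mean(V) = (6 + 2 + 5 + 6 + 1) / 5 = 20/5 = 4
  x̄ = (3.2, 4),  deviation x̄ - mu_0 = (3.2, 4) - (2, 2) = (1.2, 2).

Step 2 — sample covariance matrix, S[i,j] = (1/(n-1)) · Σ_k (x_{k,i} - mean_i) · (x_{k,j} - mean_j), divisor n-1 = 4:
  S[U,U] = ((-1.2)·(-1.2) + (1.8)·(1.8) + (-2.2)·(-2.2) + (1.8)·(1.8) + (-0.2)·(-0.2)) / 4 = 12.8/4 = 3.2
  S[U,V] = ((-1.2)·(2) + (1.8)·(-2) + (-2.2)·(1) + (1.8)·(2) + (-0.2)·(-3)) / 4 = -4/4 = -1
  S[V,V] = ((2)·(2) + (-2)·(-2) + (1)·(1) + (2)·(2) + (-3)·(-3)) / 4 = 22/4 = 5.5
  S = [[3.2, -1],
 [-1, 5.5]].

Step 3 — invert S. det(S) = 3.2·5.5 - (-1)² = 16.6.
  S^{-1} = (1/det) · [[d, -b], [-b, a]] = [[0.3313, 0.0602],
 [0.0602, 0.1928]].

Step 4 — quadratic form (x̄ - mu_0)^T · S^{-1} · (x̄ - mu_0):
  S^{-1} · (x̄ - mu_0) = (0.5181, 0.4578),
  (x̄ - mu_0)^T · [...] = (1.2)·(0.5181) + (2)·(0.4578) = 1.5373.

Step 5 — scale by n: T² = 5 · 1.5373 = 7.6867.

T² ≈ 7.6867


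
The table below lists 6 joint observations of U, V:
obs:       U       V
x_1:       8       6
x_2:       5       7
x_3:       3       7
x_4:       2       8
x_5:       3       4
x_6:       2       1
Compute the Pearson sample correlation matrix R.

Step 1 — column means:
  mean(U) = (8 + 5 + 3 + 2 + 3 + 2) / 6 = 23/6 = 3.8333
  mean(V) = (6 + 7 + 7 + 8 + 4 + 1) / 6 = 33/6 = 5.5

Step 2 — sample variances and covariances s[i,j] = (1/(n-1)) · Σ_k (x_{k,i} - mean_i) · (x_{k,j} - mean_j), with n-1 = 5:
  s[U,U] = ((4.1667)·(4.1667) + (1.1667)·(1.1667) + (-0.8333)·(-0.8333) + (-1.8333)·(-1.8333) + (-0.8333)·(-0.8333) + (-1.8333)·(-1.8333)) / 5 = 26.8333/5 = 5.3667
  s[U,V] = ((4.1667)·(0.5) + (1.1667)·(1.5) + (-0.8333)·(1.5) + (-1.8333)·(2.5) + (-0.8333)·(-1.5) + (-1.8333)·(-4.5)) / 5 = 7.5/5 = 1.5
  s[V,V] = ((0.5)·(0.5) + (1.5)·(1.5) + (1.5)·(1.5) + (2.5)·(2.5) + (-1.5)·(-1.5) + (-4.5)·(-4.5)) / 5 = 33.5/5 = 6.7
  Sample standard deviations s_i = √(s[i,i]):
  s(U) = √(5.3667) = 2.3166
  s(V) = √(6.7) = 2.5884

Step 3 — r_{ij} = s_{ij} / (s_i · s_j):
  r[U,U] = 1 (diagonal).
  r[U,V] = 1.5 / (2.3166 · 2.5884) = 1.5 / 5.9964 = 0.2502
  r[V,V] = 1 (diagonal).

R is symmetric with unit diagonal. Assembling:

R = [[1, 0.2502],
 [0.2502, 1]]


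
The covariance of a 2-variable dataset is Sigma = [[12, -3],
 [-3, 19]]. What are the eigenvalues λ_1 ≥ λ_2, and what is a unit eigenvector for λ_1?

Step 1 — characteristic polynomial of 2×2 Sigma:
  det(Sigma - λI) = λ² - trace · λ + det = 0.
  trace = 12 + 19 = 31, det = 12·19 - (-3)² = 219.
Step 2 — discriminant:
  Δ = trace² - 4·det = 961 - 876 = 85.
Step 3 — eigenvalues:
  λ = (trace ± √Δ)/2 = (31 ± 9.2195)/2,
  λ_1 = 20.1098,  λ_2 = 10.8902.

Step 4 — unit eigenvector for λ_1: solve (Sigma - λ_1 I)v = 0. First row:
  (12 - 20.1098)·v_x + (-3)·v_y = 0, i.e. (-8.1098)·v_x + (-3)·v_y = 0,
  so v ∝ (b, λ_1 - a) = (-3, 8.1098); multiply by -1 so the first entry is positive: u = (3, -8.1098).
  ||u|| = √((3)² + (-8.1098)²) = √(74.7684) ≈ 8.6469,
  v_1 = u/||u|| ≈ (0.3469, -0.9379) (||v_1|| = 1).

λ_1 = 20.1098,  λ_2 = 10.8902;  v_1 ≈ (0.3469, -0.9379)


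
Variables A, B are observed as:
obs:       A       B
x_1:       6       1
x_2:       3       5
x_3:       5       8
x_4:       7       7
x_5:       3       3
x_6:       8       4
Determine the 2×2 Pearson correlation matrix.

Step 1 — column means:
  mean(A) = (6 + 3 + 5 + 7 + 3 + 8) / 6 = 32/6 = 5.3333
  mean(B) = (1 + 5 + 8 + 7 + 3 + 4) / 6 = 28/6 = 4.6667

Step 2 — sample variances and covariances s[i,j] = (1/(n-1)) · Σ_k (x_{k,i} - mean_i) · (x_{k,j} - mean_j), with n-1 = 5:
  s[A,A] = ((0.6667)·(0.6667) + (-2.3333)·(-2.3333) + (-0.3333)·(-0.3333) + (1.6667)·(1.6667) + (-2.3333)·(-2.3333) + (2.6667)·(2.6667)) / 5 = 21.3333/5 = 4.2667
  s[A,B] = ((0.6667)·(-3.6667) + (-2.3333)·(0.3333) + (-0.3333)·(3.3333) + (1.6667)·(2.3333) + (-2.3333)·(-1.6667) + (2.6667)·(-0.6667)) / 5 = 1.6667/5 = 0.3333
  s[B,B] = ((-3.6667)·(-3.6667) + (0.3333)·(0.3333) + (3.3333)·(3.3333) + (2.3333)·(2.3333) + (-1.6667)·(-1.6667) + (-0.6667)·(-0.6667)) / 5 = 33.3333/5 = 6.6667
  Sample standard deviations s_i = √(s[i,i]):
  s(A) = √(4.2667) = 2.0656
  s(B) = √(6.6667) = 2.582

Step 3 — r_{ij} = s_{ij} / (s_i · s_j):
  r[A,A] = 1 (diagonal).
  r[A,B] = 0.3333 / (2.0656 · 2.582) = 0.3333 / 5.3333 = 0.0625
  r[B,B] = 1 (diagonal).

R is symmetric with unit diagonal. Assembling:

R = [[1, 0.0625],
 [0.0625, 1]]


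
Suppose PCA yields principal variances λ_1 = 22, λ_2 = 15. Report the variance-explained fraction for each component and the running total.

Step 1 — total variance = trace(Sigma) = Σ λ_i = 22 + 15 = 37.

Step 2 — fraction explained by component i = λ_i / Σ λ:
  PC1: 22/37 = 0.5946
  PC2: 15/37 = 0.4054

Step 3 — cumulative fraction after k components = (λ_1 + ... + λ_k) / Σ λ:
  k = 1: 22/37 = 0.5946
  k = 2: (22 + 15)/37 = 37/37 = 1

Summary (fraction, with percent):

explained: PC1 0.5946 (59.46%), PC2 0.4054 (40.54%);  cumulative: 0.5946, 1


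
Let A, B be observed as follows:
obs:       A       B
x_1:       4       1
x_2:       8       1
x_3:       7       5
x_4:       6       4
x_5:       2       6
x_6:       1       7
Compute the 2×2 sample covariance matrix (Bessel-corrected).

Step 1 — column means:
  mean(A) = (4 + 8 + 7 + 6 + 2 + 1) / 6 = 28/6 = 4.6667
  mean(B) = (1 + 1 + 5 + 4 + 6 + 7) / 6 = 24/6 = 4

Step 2 — sample covariance S[i,j] = (1/(n-1)) · Σ_k (x_{k,i} - mean_i) · (x_{k,j} - mean_j), with n-1 = 5.
  S[A,A] = ((-0.6667)·(-0.6667) + (3.3333)·(3.3333) + (2.3333)·(2.3333) + (1.3333)·(1.3333) + (-2.6667)·(-2.6667) + (-3.6667)·(-3.6667)) / 5 = 39.3333/5 = 7.8667
  S[A,B] = ((-0.6667)·(-3) + (3.3333)·(-3) + (2.3333)·(1) + (1.3333)·(0) + (-2.6667)·(2) + (-3.6667)·(3)) / 5 = -22/5 = -4.4
  S[B,B] = ((-3)·(-3) + (-3)·(-3) + (1)·(1) + (0)·(0) + (2)·(2) + (3)·(3)) / 5 = 32/5 = 6.4

S is symmetric (S[j,i] = S[i,j]). Assembling:

S = [[7.8667, -4.4],
 [-4.4, 6.4]]


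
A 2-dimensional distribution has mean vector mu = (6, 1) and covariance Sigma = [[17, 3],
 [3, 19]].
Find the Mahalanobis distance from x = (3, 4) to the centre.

Step 1 — centre the observation: (x - mu) = (-3, 3).

Step 2 — invert Sigma. det(Sigma) = 17·19 - (3)² = 314.
  Sigma^{-1} = (1/det) · [[d, -b], [-b, a]] = [[0.0605, -0.0096],
 [-0.0096, 0.0541]].

Step 3 — form the quadratic (x - mu)^T · Sigma^{-1} · (x - mu):
  Sigma^{-1} · (x - mu) = (-0.2102, 0.1911).
  (x - mu)^T · [Sigma^{-1} · (x - mu)] = (-3)·(-0.2102) + (3)·(0.1911) = 1.2038.

Step 4 — take square root: d = √(1.2038) ≈ 1.0972.

d(x, mu) = √(1.2038) ≈ 1.0972


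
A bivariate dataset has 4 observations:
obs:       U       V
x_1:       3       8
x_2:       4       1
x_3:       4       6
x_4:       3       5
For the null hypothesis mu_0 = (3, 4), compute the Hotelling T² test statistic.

Step 1 — sample mean vector:
  mean(U) = (3 + 4 + 4 + 3) / 4 = 14/4 = 3.5
  mean(V) = (8 + 1 + 6 + 5) / 4 = 20/4 = 5
  x̄ = (3.5, 5),  deviation x̄ - mu_0 = (3.5, 5) - (3, 4) = (0.5, 1).

Step 2 — sample covariance matrix, S[i,j] = (1/(n-1)) · Σ_k (x_{k,i} - mean_i) · (x_{k,j} - mean_j), divisor n-1 = 3:
  S[U,U] = ((-0.5)·(-0.5) + (0.5)·(0.5) + (0.5)·(0.5) + (-0.5)·(-0.5)) / 3 = 1/3 = 0.3333
  S[U,V] = ((-0.5)·(3) + (0.5)·(-4) + (0.5)·(1) + (-0.5)·(0)) / 3 = -3/3 = -1
  S[V,V] = ((3)·(3) + (-4)·(-4) + (1)·(1) + (0)·(0)) / 3 = 26/3 = 8.6667
  S = [[0.3333, -1],
 [-1, 8.6667]].

Step 3 — invert S. det(S) = 0.3333·8.6667 - (-1)² = 1.8889.
  S^{-1} = (1/det) · [[d, -b], [-b, a]] = [[4.5882, 0.5294],
 [0.5294, 0.1765]].

Step 4 — quadratic form (x̄ - mu_0)^T · S^{-1} · (x̄ - mu_0):
  S^{-1} · (x̄ - mu_0) = (2.8235, 0.4412),
  (x̄ - mu_0)^T · [...] = (0.5)·(2.8235) + (1)·(0.4412) = 1.8529.

Step 5 — scale by n: T² = 4 · 1.8529 = 7.4118.

T² ≈ 7.4118


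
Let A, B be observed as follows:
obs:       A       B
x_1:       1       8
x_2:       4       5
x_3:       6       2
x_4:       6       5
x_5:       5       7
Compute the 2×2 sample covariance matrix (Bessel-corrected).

Step 1 — column means:
  mean(A) = (1 + 4 + 6 + 6 + 5) / 5 = 22/5 = 4.4
  mean(B) = (8 + 5 + 2 + 5 + 7) / 5 = 27/5 = 5.4

Step 2 — sample covariance S[i,j] = (1/(n-1)) · Σ_k (x_{k,i} - mean_i) · (x_{k,j} - mean_j), with n-1 = 4.
  S[A,A] = ((-3.4)·(-3.4) + (-0.4)·(-0.4) + (1.6)·(1.6) + (1.6)·(1.6) + (0.6)·(0.6)) / 4 = 17.2/4 = 4.3
  S[A,B] = ((-3.4)·(2.6) + (-0.4)·(-0.4) + (1.6)·(-3.4) + (1.6)·(-0.4) + (0.6)·(1.6)) / 4 = -13.8/4 = -3.45
  S[B,B] = ((2.6)·(2.6) + (-0.4)·(-0.4) + (-3.4)·(-3.4) + (-0.4)·(-0.4) + (1.6)·(1.6)) / 4 = 21.2/4 = 5.3

S is symmetric (S[j,i] = S[i,j]). Assembling:

S = [[4.3, -3.45],
 [-3.45, 5.3]]


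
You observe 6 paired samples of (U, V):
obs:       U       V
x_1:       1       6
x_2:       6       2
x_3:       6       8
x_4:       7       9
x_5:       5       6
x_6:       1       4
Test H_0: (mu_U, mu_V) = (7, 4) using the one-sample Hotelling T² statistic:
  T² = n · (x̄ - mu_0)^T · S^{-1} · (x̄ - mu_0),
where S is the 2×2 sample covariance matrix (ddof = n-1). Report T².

Step 1 — sample mean vector:
  mean(U) = (1 + 6 + 6 + 7 + 5 + 1) / 6 = 26/6 = 4.3333
  mean(V) = (6 + 2 + 8 + 9 + 6 + 4) / 6 = 35/6 = 5.8333
  x̄ = (4.3333, 5.8333),  deviation x̄ - mu_0 = (4.3333, 5.8333) - (7, 4) = (-2.6667, 1.8333).

Step 2 — sample covariance matrix, S[i,j] = (1/(n-1)) · Σ_k (x_{k,i} - mean_i) · (x_{k,j} - mean_j), divisor n-1 = 5:
  S[U,U] = ((-3.3333)·(-3.3333) + (1.6667)·(1.6667) + (1.6667)·(1.6667) + (2.6667)·(2.6667) + (0.6667)·(0.6667) + (-3.3333)·(-3.3333)) / 5 = 35.3333/5 = 7.0667
  S[U,V] = ((-3.3333)·(0.1667) + (1.6667)·(-3.8333) + (1.6667)·(2.1667) + (2.6667)·(3.1667) + (0.6667)·(0.1667) + (-3.3333)·(-1.8333)) / 5 = 11.3333/5 = 2.2667
  S[V,V] = ((0.1667)·(0.1667) + (-3.8333)·(-3.8333) + (2.1667)·(2.1667) + (3.1667)·(3.1667) + (0.1667)·(0.1667) + (-1.8333)·(-1.8333)) / 5 = 32.8333/5 = 6.5667
  S = [[7.0667, 2.2667],
 [2.2667, 6.5667]].

Step 3 — invert S. det(S) = 7.0667·6.5667 - (2.2667)² = 41.2667.
  S^{-1} = (1/det) · [[d, -b], [-b, a]] = [[0.1591, -0.0549],
 [-0.0549, 0.1712]].

Step 4 — quadratic form (x̄ - mu_0)^T · S^{-1} · (x̄ - mu_0):
  S^{-1} · (x̄ - mu_0) = (-0.525, 0.4604),
  (x̄ - mu_0)^T · [...] = (-2.6667)·(-0.525) + (1.8333)·(0.4604) = 2.2442.

Step 5 — scale by n: T² = 6 · 2.2442 = 13.4653.

T² ≈ 13.4653


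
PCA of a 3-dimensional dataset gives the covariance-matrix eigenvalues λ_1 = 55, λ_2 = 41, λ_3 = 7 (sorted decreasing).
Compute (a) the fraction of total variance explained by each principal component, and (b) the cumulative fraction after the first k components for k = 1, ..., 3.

Step 1 — total variance = trace(Sigma) = Σ λ_i = 55 + 41 + 7 = 103.

Step 2 — fraction explained by component i = λ_i / Σ λ:
  PC1: 55/103 = 0.534
  PC2: 41/103 = 0.3981
  PC3: 7/103 = 0.068

Step 3 — cumulative fraction after k components = (λ_1 + ... + λ_k) / Σ λ:
  k = 1: 55/103 = 0.534
  k = 2: (55 + 41)/103 = 96/103 = 0.932
  k = 3: (55 + 41 + 7)/103 = 103/103 = 1

Summary (fraction, with percent):

explained: PC1 0.534 (53.4%), PC2 0.3981 (39.81%), PC3 0.068 (6.8%);  cumulative: 0.534, 0.932, 1


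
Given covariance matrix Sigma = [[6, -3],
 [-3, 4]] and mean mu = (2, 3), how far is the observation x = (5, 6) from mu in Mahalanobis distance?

Step 1 — centre the observation: (x - mu) = (3, 3).

Step 2 — invert Sigma. det(Sigma) = 6·4 - (-3)² = 15.
  Sigma^{-1} = (1/det) · [[d, -b], [-b, a]] = [[0.2667, 0.2],
 [0.2, 0.4]].

Step 3 — form the quadratic (x - mu)^T · Sigma^{-1} · (x - mu):
  Sigma^{-1} · (x - mu) = (1.4, 1.8).
  (x - mu)^T · [Sigma^{-1} · (x - mu)] = (3)·(1.4) + (3)·(1.8) = 9.6.

Step 4 — take square root: d = √(9.6) ≈ 3.0984.

d(x, mu) = √(9.6) ≈ 3.0984


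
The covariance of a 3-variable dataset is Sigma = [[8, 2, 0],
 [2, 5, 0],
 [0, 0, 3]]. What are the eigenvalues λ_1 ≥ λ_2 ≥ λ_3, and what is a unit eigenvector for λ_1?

Step 1 — characteristic polynomial p(λ) = det(λI - Sigma) = λ³ - tr·λ² + c_1·λ - det, where tr = trace, c_1 = sum of the principal 2×2 minors, det = det(Sigma):
  tr = 8 + 5 + 3 = 16,
  c_1 = (8·5 - (2)²) + (8·3 - (0)²) + (5·3 - (0)²) = 36 + 24 + 15 = 75,
  det = 8·(5·3 - (0)²) - (2)·((2)·3 - (0)·(0)) + (0)·((2)·(0) - 5·(0)) = 8·(15) - (2)·(6) + (0)·(0) = 108.
  So p(λ) = λ³ - 16λ² + 75λ - 108.
Step 2 — look for an integer root (rational root theorem: any rational root is an integer divisor of 108). Testing λ = 3:
  p(3) = 27 - 144 + 225 - 108 = 0  ✓
  Dividing out (λ - 3): p(λ) = (λ - 3)(λ² - 13λ + 36).
Step 3 — remaining eigenvalues from the quadratic λ² - 13λ + 36 = 0:
  Δ = 13² - 4·36 = 169 - 144 = 25,  λ = (13 ± √25)/2 = (13 ± 5)/2 = 9 or 4.
  Sorted: λ_1 = 9,  λ_2 = 4,  λ_3 = 3  (check: sum = 16 = tr ✓).

Step 4 — unit eigenvector for λ_1 = 9: v spans the null space of (Sigma - λ_1 I), whose rows are
  r_1 = (-1, 2, 0),  r_2 = (2, -4, 0),  r_3 = (0, 0, -6).
  v is orthogonal to every row, so take v ∝ r_1 × r_3 = ((2)·(-6) - (0)·(0), (0)·(0) - (-1)·(-6), (-1)·(0) - (2)·(0)) = (-12, -6, 0).
  Rescale (divide by 6; multiply by -1 so the first nonzero entry is positive): u = (2, 1, 0).
  ||u|| = √((2)² + (1)² + (0)²) = √(5) ≈ 2.2361,  v_1 = u/||u|| ≈ (0.8944, 0.4472, 0) (||v_1|| = 1).

λ_1 = 9,  λ_2 = 4,  λ_3 = 3;  v_1 ≈ (0.8944, 0.4472, 0)
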